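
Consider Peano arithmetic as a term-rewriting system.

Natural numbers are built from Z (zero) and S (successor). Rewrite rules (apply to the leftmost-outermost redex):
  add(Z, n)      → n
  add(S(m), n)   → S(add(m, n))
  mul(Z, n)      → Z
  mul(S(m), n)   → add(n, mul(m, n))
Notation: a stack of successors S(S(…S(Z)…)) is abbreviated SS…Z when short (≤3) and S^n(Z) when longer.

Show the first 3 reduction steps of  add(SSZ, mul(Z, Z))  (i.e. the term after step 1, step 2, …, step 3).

Answer: after 3 steps: S(S(mul(Z, Z)))

Reduction:
  start: add(SSZ, mul(Z, Z))
  step 1: S(add(SZ, mul(Z, Z)))
  step 2: S(S(add(Z, mul(Z, Z))))
  step 3: S(S(mul(Z, Z)))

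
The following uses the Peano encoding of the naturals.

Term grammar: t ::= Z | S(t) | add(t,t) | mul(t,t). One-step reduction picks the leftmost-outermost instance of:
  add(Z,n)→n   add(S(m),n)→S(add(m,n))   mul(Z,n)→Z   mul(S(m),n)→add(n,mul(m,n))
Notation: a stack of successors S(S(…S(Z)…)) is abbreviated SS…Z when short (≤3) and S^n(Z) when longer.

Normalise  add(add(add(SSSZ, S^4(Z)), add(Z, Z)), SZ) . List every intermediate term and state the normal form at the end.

Answer: normal form = S^8(Z)  (in 21 steps)

Reduction:
  start: add(add(add(SSSZ, S^4(Z)), add(Z, Z)), SZ)
  [1] add(add(S(add(SSZ, S^4(Z))), add(Z, Z)), SZ)
  [2] add(S(add(add(SSZ, S^4(Z)), add(Z, Z))), SZ)
  [3] S(add(add(add(SSZ, S^4(Z)), add(Z, Z)), SZ))
  [4] S(add(add(S(add(SZ, S^4(Z))), add(Z, Z)), SZ))
  [5] S(add(S(add(add(SZ, S^4(Z)), add(Z, Z))), SZ))
  [6] S(S(add(add(add(SZ, S^4(Z)), add(Z, Z)), SZ)))
  [7] S(S(add(add(S(add(Z, S^4(Z))), add(Z, Z)), SZ)))
  [8] S(S(add(S(add(add(Z, S^4(Z)), add(Z, Z))), SZ)))
  [9] S(S(S(add(add(add(Z, S^4(Z)), add(Z, Z)), SZ))))
  [10] S(S(S(add(add(S^4(Z), add(Z, Z)), SZ))))
  [11] S(S(S(add(S(add(SSSZ, add(Z, Z))), SZ))))
  [12] S(S(S(S(add(add(SSSZ, add(Z, Z)), SZ)))))
  [13] S(S(S(S(add(S(add(SSZ, add(Z, Z))), SZ)))))
  [14] S(S(S(S(S(add(add(SSZ, add(Z, Z)), SZ))))))
  [15] S(S(S(S(S(add(S(add(SZ, add(Z, Z))), SZ))))))
  [16] S(S(S(S(S(S(add(add(SZ, add(Z, Z)), SZ)))))))
  [17] S(S(S(S(S(S(add(S(add(Z, add(Z, Z))), SZ)))))))
  [18] S(S(S(S(S(S(S(add(add(Z, add(Z, Z)), SZ))))))))
  [19] S(S(S(S(S(S(S(add(add(Z, Z), SZ))))))))
  [20] S(S(S(S(S(S(S(add(Z, SZ))))))))
  [21] S^8(Z)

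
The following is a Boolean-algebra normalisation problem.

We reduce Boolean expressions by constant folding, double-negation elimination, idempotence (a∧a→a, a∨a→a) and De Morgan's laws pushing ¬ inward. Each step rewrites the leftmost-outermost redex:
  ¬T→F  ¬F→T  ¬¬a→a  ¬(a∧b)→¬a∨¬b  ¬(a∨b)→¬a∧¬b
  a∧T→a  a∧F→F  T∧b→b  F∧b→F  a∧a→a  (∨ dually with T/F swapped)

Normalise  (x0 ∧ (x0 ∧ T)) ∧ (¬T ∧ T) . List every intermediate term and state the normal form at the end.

Answer: normal form = F  (in 5 steps)

Reduction:
  start: (x0 ∧ (x0 ∧ T)) ∧ (¬T ∧ T)
  [1] (x0 ∧ x0) ∧ (¬T ∧ T)
  [2] x0 ∧ (¬T ∧ T)
  [3] x0 ∧ ¬T
  [4] x0 ∧ F
  [5] F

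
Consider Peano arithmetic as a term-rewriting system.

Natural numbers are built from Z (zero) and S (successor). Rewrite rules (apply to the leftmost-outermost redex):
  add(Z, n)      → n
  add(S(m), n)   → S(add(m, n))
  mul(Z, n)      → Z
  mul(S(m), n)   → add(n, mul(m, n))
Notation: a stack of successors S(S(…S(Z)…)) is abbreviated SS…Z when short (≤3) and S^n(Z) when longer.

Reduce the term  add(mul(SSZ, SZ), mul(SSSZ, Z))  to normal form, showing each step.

  start: add(mul(SSZ, SZ), mul(SSSZ, Z))
  step 1: add(add(SZ, mul(SZ, SZ)), mul(SSSZ, Z))
  step 2: add(S(add(Z, mul(SZ, SZ))), mul(SSSZ, Z))
  step 3: S(add(add(Z, mul(SZ, SZ)), mul(SSSZ, Z)))
  step 4: S(add(mul(SZ, SZ), mul(SSSZ, Z)))
  step 5: S(add(add(SZ, mul(Z, SZ)), mul(SSSZ, Z)))
  step 6: S(add(S(add(Z, mul(Z, SZ))), mul(SSSZ, Z)))
  step 7: S(S(add(add(Z, mul(Z, SZ)), mul(SSSZ, Z))))
  step 8: S(S(add(mul(Z, SZ), mul(SSSZ, Z))))
  step 9: S(S(add(Z, mul(SSSZ, Z))))
  step 10: S(S(mul(SSSZ, Z)))
  step 11: S(S(add(Z, mul(SSZ, Z))))
  step 12: S(S(mul(SSZ, Z)))
  step 13: S(S(add(Z, mul(SZ, Z))))
  step 14: S(S(mul(SZ, Z)))
  step 15: S(S(add(Z, mul(Z, Z))))
  step 16: S(S(mul(Z, Z)))
  step 17: SSZ

Answer: normal form = SSZ  (in 17 steps)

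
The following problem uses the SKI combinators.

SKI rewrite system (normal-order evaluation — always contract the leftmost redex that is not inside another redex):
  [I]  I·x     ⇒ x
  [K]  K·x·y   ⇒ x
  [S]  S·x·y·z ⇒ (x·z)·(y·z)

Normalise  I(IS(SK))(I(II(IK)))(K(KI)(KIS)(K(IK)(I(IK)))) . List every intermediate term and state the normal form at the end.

Answer: normal form = KI  (in 11 steps)

Derivation:
  start: I(IS(SK))(I(II(IK)))(K(KI)(KIS)(K(IK)(I(IK))))
  step 1: IS(SK)(I(II(IK)))(K(KI)(KIS)(K(IK)(I(IK))))
  step 2: S(SK)(I(II(IK)))(K(KI)(KIS)(K(IK)(I(IK))))
  step 3: SK(K(KI)(KIS)(K(IK)(I(IK))))(I(II(IK))(K(KI)(KIS)(K(IK)(I(IK)))))
  step 4: K(I(II(IK))(K(KI)(KIS)(K(IK)(I(IK)))))(K(KI)(KIS)(K(IK)(I(IK)))(I(II(IK))(K(KI)(KIS)(K(IK)(I(IK))))))
  step 5: I(II(IK))(K(KI)(KIS)(K(IK)(I(IK))))
  step 6: II(IK)(K(KI)(KIS)(K(IK)(I(IK))))
  step 7: I(IK)(K(KI)(KIS)(K(IK)(I(IK))))
  step 8: IK(K(KI)(KIS)(K(IK)(I(IK))))
  step 9: K(K(KI)(KIS)(K(IK)(I(IK))))
  step 10: K(KI(K(IK)(I(IK))))
  step 11: KI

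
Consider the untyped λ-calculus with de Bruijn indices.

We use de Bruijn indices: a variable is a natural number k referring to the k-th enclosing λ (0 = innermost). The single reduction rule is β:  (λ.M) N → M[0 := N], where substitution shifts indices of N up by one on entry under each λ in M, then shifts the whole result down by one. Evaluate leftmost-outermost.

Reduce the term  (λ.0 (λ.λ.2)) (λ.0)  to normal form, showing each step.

  start: (λ.0 (λ.λ.2)) (λ.0)
  [1] (λ.0) (λ.λ.λ.0)
  [2] λ.λ.λ.0

Answer: normal form = λ.λ.λ.0  (in 2 steps)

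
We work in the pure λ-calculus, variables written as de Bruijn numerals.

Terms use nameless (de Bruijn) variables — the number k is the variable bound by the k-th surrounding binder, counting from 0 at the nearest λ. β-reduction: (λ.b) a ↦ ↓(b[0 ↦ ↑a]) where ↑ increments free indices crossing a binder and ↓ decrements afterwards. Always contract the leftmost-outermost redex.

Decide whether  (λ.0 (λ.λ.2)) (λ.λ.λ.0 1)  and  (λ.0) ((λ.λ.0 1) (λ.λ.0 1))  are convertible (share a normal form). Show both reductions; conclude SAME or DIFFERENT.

Term A:
  start: (λ.0 (λ.λ.2)) (λ.λ.λ.0 1)
  step 1: (λ.λ.λ.0 1) (λ.λ.λ.λ.λ.0 1)
  step 2: λ.λ.0 1

Term B:
  start: (λ.0) ((λ.λ.0 1) (λ.λ.0 1))
  step 1: (λ.λ.0 1) (λ.λ.0 1)
  step 2: λ.0 (λ.λ.0 1)

Answer: DIFFERENT — A ⇓ λ.λ.0 1, B ⇓ λ.0 (λ.λ.0 1)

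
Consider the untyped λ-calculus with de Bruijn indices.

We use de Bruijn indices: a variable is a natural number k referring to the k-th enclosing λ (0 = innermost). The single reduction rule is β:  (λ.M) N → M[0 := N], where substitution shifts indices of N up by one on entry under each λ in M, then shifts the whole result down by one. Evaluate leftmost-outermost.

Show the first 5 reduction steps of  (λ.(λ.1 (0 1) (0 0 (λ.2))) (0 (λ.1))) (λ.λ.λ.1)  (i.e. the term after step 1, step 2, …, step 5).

  start: (λ.(λ.1 (0 1) (0 0 (λ.2))) (0 (λ.1))) (λ.λ.λ.1)
  step 1: (λ.(λ.λ.λ.1) (0 (λ.λ.λ.1)) (0 0 (λ.λ.λ.λ.1))) ((λ.λ.λ.1) (λ.λ.λ.λ.1))
  step 2: (λ.λ.λ.1) ((λ.λ.λ.1) (λ.λ.λ.λ.1) (λ.λ.λ.1)) ((λ.λ.λ.1) (λ.λ.λ.λ.1) ((λ.λ.λ.1) (λ.λ.λ.λ.1)) (λ.λ.λ.λ.1))
  step 3: (λ.λ.1) ((λ.λ.λ.1) (λ.λ.λ.λ.1) ((λ.λ.λ.1) (λ.λ.λ.λ.1)) (λ.λ.λ.λ.1))
  step 4: λ.(λ.λ.λ.1) (λ.λ.λ.λ.1) ((λ.λ.λ.1) (λ.λ.λ.λ.1)) (λ.λ.λ.λ.1)
  step 5: λ.(λ.λ.1) ((λ.λ.λ.1) (λ.λ.λ.λ.1)) (λ.λ.λ.λ.1)

Answer: after 5 steps: λ.(λ.λ.1) ((λ.λ.λ.1) (λ.λ.λ.λ.1)) (λ.λ.λ.λ.1)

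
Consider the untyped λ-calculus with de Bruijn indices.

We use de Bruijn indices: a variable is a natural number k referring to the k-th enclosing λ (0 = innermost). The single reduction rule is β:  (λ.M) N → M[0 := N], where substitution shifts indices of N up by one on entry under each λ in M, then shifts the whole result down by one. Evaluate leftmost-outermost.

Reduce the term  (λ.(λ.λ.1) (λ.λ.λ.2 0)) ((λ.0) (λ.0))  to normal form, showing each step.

Answer: normal form = λ.λ.λ.λ.2 0  (in 2 steps)

Derivation:
  start: (λ.(λ.λ.1) (λ.λ.λ.2 0)) ((λ.0) (λ.0))
  step 1: (λ.λ.1) (λ.λ.λ.2 0)
  step 2: λ.λ.λ.λ.2 0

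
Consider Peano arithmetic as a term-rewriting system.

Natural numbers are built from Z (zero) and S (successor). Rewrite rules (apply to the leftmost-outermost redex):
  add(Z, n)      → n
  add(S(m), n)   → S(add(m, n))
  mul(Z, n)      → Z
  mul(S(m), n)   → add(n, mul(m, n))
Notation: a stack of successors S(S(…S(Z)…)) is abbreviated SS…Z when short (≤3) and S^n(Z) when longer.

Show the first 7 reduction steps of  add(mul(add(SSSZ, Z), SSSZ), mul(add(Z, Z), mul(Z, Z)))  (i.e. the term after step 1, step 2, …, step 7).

Answer: after 7 steps: S(S(add(S(add(Z, mul(add(SSZ, Z), SSSZ))), mul(add(Z, Z), mul(Z, Z)))))

Working:
  start: add(mul(add(SSSZ, Z), SSSZ), mul(add(Z, Z), mul(Z, Z)))
  [1] add(mul(S(add(SSZ, Z)), SSSZ), mul(add(Z, Z), mul(Z, Z)))
  [2] add(add(SSSZ, mul(add(SSZ, Z), SSSZ)), mul(add(Z, Z), mul(Z, Z)))
  [3] add(S(add(SSZ, mul(add(SSZ, Z), SSSZ))), mul(add(Z, Z), mul(Z, Z)))
  [4] S(add(add(SSZ, mul(add(SSZ, Z), SSSZ)), mul(add(Z, Z), mul(Z, Z))))
  [5] S(add(S(add(SZ, mul(add(SSZ, Z), SSSZ))), mul(add(Z, Z), mul(Z, Z))))
  [6] S(S(add(add(SZ, mul(add(SSZ, Z), SSSZ)), mul(add(Z, Z), mul(Z, Z)))))
  [7] S(S(add(S(add(Z, mul(add(SSZ, Z), SSSZ))), mul(add(Z, Z), mul(Z, Z)))))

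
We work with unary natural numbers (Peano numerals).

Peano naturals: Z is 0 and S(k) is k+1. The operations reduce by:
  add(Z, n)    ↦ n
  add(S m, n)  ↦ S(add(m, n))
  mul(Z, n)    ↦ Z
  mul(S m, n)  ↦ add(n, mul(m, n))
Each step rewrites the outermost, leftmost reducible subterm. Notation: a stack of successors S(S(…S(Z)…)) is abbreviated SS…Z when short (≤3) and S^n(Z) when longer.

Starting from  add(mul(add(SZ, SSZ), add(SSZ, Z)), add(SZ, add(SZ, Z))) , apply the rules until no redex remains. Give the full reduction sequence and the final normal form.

Answer: normal form = S^8(Z)  (in 35 steps)

Reduction:
  start: add(mul(add(SZ, SSZ), add(SSZ, Z)), add(SZ, add(SZ, Z)))
  →1  add(mul(S(add(Z, SSZ)), add(SSZ, Z)), add(SZ, add(SZ, Z)))
  →2  add(add(add(SSZ, Z), mul(add(Z, SSZ), add(SSZ, Z))), add(SZ, add(SZ, Z)))
  →3  add(add(S(add(SZ, Z)), mul(add(Z, SSZ), add(SSZ, Z))), add(SZ, add(SZ, Z)))
  →4  add(S(add(add(SZ, Z), mul(add(Z, SSZ), add(SSZ, Z)))), add(SZ, add(SZ, Z)))
  →5  S(add(add(add(SZ, Z), mul(add(Z, SSZ), add(SSZ, Z))), add(SZ, add(SZ, Z))))
  →6  S(add(add(S(add(Z, Z)), mul(add(Z, SSZ), add(SSZ, Z))), add(SZ, add(SZ, Z))))
  →7  S(add(S(add(add(Z, Z), mul(add(Z, SSZ), add(SSZ, Z)))), add(SZ, add(SZ, Z))))
  →8  S(S(add(add(add(Z, Z), mul(add(Z, SSZ), add(SSZ, Z))), add(SZ, add(SZ, Z)))))
  →9  S(S(add(add(Z, mul(add(Z, SSZ), add(SSZ, Z))), add(SZ, add(SZ, Z)))))
  →10  S(S(add(mul(add(Z, SSZ), add(SSZ, Z)), add(SZ, add(SZ, Z)))))
  →11  S(S(add(mul(SSZ, add(SSZ, Z)), add(SZ, add(SZ, Z)))))
  →12  S(S(add(add(add(SSZ, Z), mul(SZ, add(SSZ, Z))), add(SZ, add(SZ, Z)))))
  →13  S(S(add(add(S(add(SZ, Z)), mul(SZ, add(SSZ, Z))), add(SZ, add(SZ, Z)))))
  →14  S(S(add(S(add(add(SZ, Z), mul(SZ, add(SSZ, Z)))), add(SZ, add(SZ, Z)))))
  →15  S(S(S(add(add(add(SZ, Z), mul(SZ, add(SSZ, Z))), add(SZ, add(SZ, Z))))))
  →16  S(S(S(add(add(S(add(Z, Z)), mul(SZ, add(SSZ, Z))), add(SZ, add(SZ, Z))))))
  →17  S(S(S(add(S(add(add(Z, Z), mul(SZ, add(SSZ, Z)))), add(SZ, add(SZ, Z))))))
  →18  S(S(S(S(add(add(add(Z, Z), mul(SZ, add(SSZ, Z))), add(SZ, add(SZ, Z)))))))
  →19  S(S(S(S(add(add(Z, mul(SZ, add(SSZ, Z))), add(SZ, add(SZ, Z)))))))
  →20  S(S(S(S(add(mul(SZ, add(SSZ, Z)), add(SZ, add(SZ, Z)))))))
  →21  S(S(S(S(add(add(add(SSZ, Z), mul(Z, add(SSZ, Z))), add(SZ, add(SZ, Z)))))))
  →22  S(S(S(S(add(add(S(add(SZ, Z)), mul(Z, add(SSZ, Z))), add(SZ, add(SZ, Z)))))))
  →23  S(S(S(S(add(S(add(add(SZ, Z), mul(Z, add(SSZ, Z)))), add(SZ, add(SZ, Z)))))))
  →24  S(S(S(S(S(add(add(add(SZ, Z), mul(Z, add(SSZ, Z))), add(SZ, add(SZ, Z))))))))
  →25  S(S(S(S(S(add(add(S(add(Z, Z)), mul(Z, add(SSZ, Z))), add(SZ, add(SZ, Z))))))))
  →26  S(S(S(S(S(add(S(add(add(Z, Z), mul(Z, add(SSZ, Z)))), add(SZ, add(SZ, Z))))))))
  →27  S(S(S(S(S(S(add(add(add(Z, Z), mul(Z, add(SSZ, Z))), add(SZ, add(SZ, Z)))))))))
  →28  S(S(S(S(S(S(add(add(Z, mul(Z, add(SSZ, Z))), add(SZ, add(SZ, Z)))))))))
  →29  S(S(S(S(S(S(add(mul(Z, add(SSZ, Z)), add(SZ, add(SZ, Z)))))))))
  →30  S(S(S(S(S(S(add(Z, add(SZ, add(SZ, Z)))))))))
  →31  S(S(S(S(S(S(add(SZ, add(SZ, Z))))))))
  →32  S(S(S(S(S(S(S(add(Z, add(SZ, Z)))))))))
  →33  S(S(S(S(S(S(S(add(SZ, Z))))))))
  →34  S(S(S(S(S(S(S(S(add(Z, Z)))))))))
  →35  S^8(Z)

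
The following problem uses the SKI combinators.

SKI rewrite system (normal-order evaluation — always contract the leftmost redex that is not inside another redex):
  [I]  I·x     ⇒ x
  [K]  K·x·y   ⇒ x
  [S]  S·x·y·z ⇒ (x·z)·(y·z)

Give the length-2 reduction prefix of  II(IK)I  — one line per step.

Answer: after 2 steps: IKI

Reduction:
  start: II(IK)I
  [1] I(IK)I
  [2] IKI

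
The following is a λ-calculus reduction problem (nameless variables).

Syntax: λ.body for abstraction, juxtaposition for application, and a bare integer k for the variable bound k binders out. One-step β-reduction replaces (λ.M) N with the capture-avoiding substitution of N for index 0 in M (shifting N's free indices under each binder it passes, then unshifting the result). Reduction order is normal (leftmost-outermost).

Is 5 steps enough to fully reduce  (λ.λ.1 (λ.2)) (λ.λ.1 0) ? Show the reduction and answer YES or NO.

Answer: YES — reaches normal form λ.λ.λ.λ.1 0 in 3 ≤ 5 steps

Working:
  start: (λ.λ.1 (λ.2)) (λ.λ.1 0)
  [1] λ.(λ.λ.1 0) (λ.λ.λ.1 0)
  [2] λ.λ.(λ.λ.λ.1 0) 0
  [3] λ.λ.λ.λ.1 0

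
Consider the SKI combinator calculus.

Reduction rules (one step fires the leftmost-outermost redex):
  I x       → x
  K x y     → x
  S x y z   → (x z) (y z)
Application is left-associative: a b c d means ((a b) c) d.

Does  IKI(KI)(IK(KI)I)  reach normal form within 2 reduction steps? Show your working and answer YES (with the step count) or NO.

  start: IKI(KI)(IK(KI)I)
  step 1: KI(KI)(IK(KI)I)
  step 2: I(IK(KI)I)

Answer: NO — after 2 steps the term is I(IK(KI)I), not yet normal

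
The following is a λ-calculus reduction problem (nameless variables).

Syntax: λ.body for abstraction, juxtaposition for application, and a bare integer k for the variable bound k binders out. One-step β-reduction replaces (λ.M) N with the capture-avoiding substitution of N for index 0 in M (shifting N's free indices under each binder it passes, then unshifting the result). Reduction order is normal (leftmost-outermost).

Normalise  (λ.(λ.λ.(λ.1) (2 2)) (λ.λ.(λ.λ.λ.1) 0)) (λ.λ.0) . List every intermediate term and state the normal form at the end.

  start: (λ.(λ.λ.(λ.1) (2 2)) (λ.λ.(λ.λ.λ.1) 0)) (λ.λ.0)
  →1  (λ.λ.(λ.1) ((λ.λ.0) (λ.λ.0))) (λ.λ.(λ.λ.λ.1) 0)
  →2  λ.(λ.1) ((λ.λ.0) (λ.λ.0))
  →3  λ.0

Answer: normal form = λ.0  (in 3 steps)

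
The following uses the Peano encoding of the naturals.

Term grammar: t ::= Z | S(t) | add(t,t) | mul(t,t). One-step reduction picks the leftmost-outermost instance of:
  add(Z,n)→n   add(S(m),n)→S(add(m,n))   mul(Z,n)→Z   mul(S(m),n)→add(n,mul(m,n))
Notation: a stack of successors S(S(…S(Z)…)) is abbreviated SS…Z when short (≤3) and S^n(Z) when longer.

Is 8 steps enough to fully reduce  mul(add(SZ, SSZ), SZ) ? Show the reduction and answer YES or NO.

  start: mul(add(SZ, SSZ), SZ)
  [1] mul(S(add(Z, SSZ)), SZ)
  [2] add(SZ, mul(add(Z, SSZ), SZ))
  [3] S(add(Z, mul(add(Z, SSZ), SZ)))
  [4] S(mul(add(Z, SSZ), SZ))
  [5] S(mul(SSZ, SZ))
  [6] S(add(SZ, mul(SZ, SZ)))
  [7] S(S(add(Z, mul(SZ, SZ))))
  [8] S(S(mul(SZ, SZ)))

Answer: NO — after 8 steps the term is S(S(mul(SZ, SZ))), not yet normal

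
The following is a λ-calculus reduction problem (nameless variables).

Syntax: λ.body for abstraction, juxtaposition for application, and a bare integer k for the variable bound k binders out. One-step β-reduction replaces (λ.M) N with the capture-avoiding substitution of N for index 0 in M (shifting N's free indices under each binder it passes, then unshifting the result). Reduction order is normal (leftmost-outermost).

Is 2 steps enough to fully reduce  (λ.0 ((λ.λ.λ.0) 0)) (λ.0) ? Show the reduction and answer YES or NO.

Answer: NO — after 2 steps the term is (λ.λ.λ.0) (λ.0), not yet normal

Reduction:
  start: (λ.0 ((λ.λ.λ.0) 0)) (λ.0)
  →1  (λ.0) ((λ.λ.λ.0) (λ.0))
  →2  (λ.λ.λ.0) (λ.0)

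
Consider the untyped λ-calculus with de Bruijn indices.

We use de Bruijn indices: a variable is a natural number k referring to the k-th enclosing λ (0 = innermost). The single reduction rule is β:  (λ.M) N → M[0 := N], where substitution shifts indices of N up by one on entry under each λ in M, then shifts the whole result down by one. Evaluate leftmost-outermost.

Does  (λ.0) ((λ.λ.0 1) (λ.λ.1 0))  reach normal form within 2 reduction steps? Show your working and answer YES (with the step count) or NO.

  start: (λ.0) ((λ.λ.0 1) (λ.λ.1 0))
  →1  (λ.λ.0 1) (λ.λ.1 0)
  →2  λ.0 (λ.λ.1 0)

Answer: YES — reaches normal form λ.0 (λ.λ.1 0) in 2 ≤ 2 steps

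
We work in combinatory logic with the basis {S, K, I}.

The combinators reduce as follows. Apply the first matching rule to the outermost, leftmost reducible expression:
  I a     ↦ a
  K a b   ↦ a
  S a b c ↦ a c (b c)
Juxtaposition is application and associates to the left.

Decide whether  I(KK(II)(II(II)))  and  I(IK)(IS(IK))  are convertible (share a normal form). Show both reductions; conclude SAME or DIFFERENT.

Answer: DIFFERENT — A ⇓ KI, B ⇓ K(SK)

Derivation:
Term A:
  start: I(KK(II)(II(II)))
  [1] KK(II)(II(II))
  [2] K(II(II))
  [3] K(I(II))
  [4] K(II)
  [5] KI

Term B:
  start: I(IK)(IS(IK))
  [1] IK(IS(IK))
  [2] K(IS(IK))
  [3] K(S(IK))
  [4] K(SK)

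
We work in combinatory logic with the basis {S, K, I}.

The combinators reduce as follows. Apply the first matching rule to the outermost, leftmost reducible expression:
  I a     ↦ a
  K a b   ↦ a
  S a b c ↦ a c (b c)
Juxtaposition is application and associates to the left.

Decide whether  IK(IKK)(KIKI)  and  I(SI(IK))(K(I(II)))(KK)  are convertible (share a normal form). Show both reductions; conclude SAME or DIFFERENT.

Answer: SAME — A ⇓ KK, B ⇓ KK

Derivation:
Term A:
  start: IK(IKK)(KIKI)
  step 1: K(IKK)(KIKI)
  step 2: IKK
  step 3: KK

Term B:
  start: I(SI(IK))(K(I(II)))(KK)
  step 1: SI(IK)(K(I(II)))(KK)
  step 2: I(K(I(II)))(IK(K(I(II))))(KK)
  step 3: K(I(II))(IK(K(I(II))))(KK)
  step 4: I(II)(KK)
  step 5: II(KK)
  step 6: I(KK)
  step 7: KK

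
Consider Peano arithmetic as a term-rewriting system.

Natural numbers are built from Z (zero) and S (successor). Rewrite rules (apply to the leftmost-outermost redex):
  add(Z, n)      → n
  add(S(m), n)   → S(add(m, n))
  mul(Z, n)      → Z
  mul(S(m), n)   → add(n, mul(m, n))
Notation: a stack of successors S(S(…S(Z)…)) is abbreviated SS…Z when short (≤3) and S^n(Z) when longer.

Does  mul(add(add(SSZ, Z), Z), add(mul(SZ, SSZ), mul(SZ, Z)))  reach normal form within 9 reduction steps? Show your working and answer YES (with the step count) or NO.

Answer: NO — after 9 steps the term is S(add(S(add(add(Z, mul(Z, SSZ)), mul(SZ, Z))), mul(add(add(SZ, Z), Z), add(mul(SZ, SSZ), mul(SZ, Z))))), not yet normal

Working:
  start: mul(add(add(SSZ, Z), Z), add(mul(SZ, SSZ), mul(SZ, Z)))
  step 1: mul(add(S(add(SZ, Z)), Z), add(mul(SZ, SSZ), mul(SZ, Z)))
  step 2: mul(S(add(add(SZ, Z), Z)), add(mul(SZ, SSZ), mul(SZ, Z)))
  step 3: add(add(mul(SZ, SSZ), mul(SZ, Z)), mul(add(add(SZ, Z), Z), add(mul(SZ, SSZ), mul(SZ, Z))))
  step 4: add(add(add(SSZ, mul(Z, SSZ)), mul(SZ, Z)), mul(add(add(SZ, Z), Z), add(mul(SZ, SSZ), mul(SZ, Z))))
  step 5: add(add(S(add(SZ, mul(Z, SSZ))), mul(SZ, Z)), mul(add(add(SZ, Z), Z), add(mul(SZ, SSZ), mul(SZ, Z))))
  step 6: add(S(add(add(SZ, mul(Z, SSZ)), mul(SZ, Z))), mul(add(add(SZ, Z), Z), add(mul(SZ, SSZ), mul(SZ, Z))))
  step 7: S(add(add(add(SZ, mul(Z, SSZ)), mul(SZ, Z)), mul(add(add(SZ, Z), Z), add(mul(SZ, SSZ), mul(SZ, Z)))))
  step 8: S(add(add(S(add(Z, mul(Z, SSZ))), mul(SZ, Z)), mul(add(add(SZ, Z), Z), add(mul(SZ, SSZ), mul(SZ, Z)))))
  step 9: S(add(S(add(add(Z, mul(Z, SSZ)), mul(SZ, Z))), mul(add(add(SZ, Z), Z), add(mul(SZ, SSZ), mul(SZ, Z)))))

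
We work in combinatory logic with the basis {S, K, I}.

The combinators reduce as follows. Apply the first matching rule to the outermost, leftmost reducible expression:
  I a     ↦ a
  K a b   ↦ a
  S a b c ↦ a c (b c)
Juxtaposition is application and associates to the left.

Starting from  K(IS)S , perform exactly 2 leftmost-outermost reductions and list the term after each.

  start: K(IS)S
  [1] IS
  [2] S

Answer: after 2 steps: S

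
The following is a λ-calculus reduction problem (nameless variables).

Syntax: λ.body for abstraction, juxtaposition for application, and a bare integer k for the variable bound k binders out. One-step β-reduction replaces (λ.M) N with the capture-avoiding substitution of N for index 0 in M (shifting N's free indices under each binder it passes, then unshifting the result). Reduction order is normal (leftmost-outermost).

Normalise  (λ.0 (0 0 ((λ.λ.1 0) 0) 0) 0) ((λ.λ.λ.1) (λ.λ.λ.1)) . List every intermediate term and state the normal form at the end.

Answer: normal form = λ.λ.λ.1  (in 10 steps)

Reduction:
  start: (λ.0 (0 0 ((λ.λ.1 0) 0) 0) 0) ((λ.λ.λ.1) (λ.λ.λ.1))
  [1] (λ.λ.λ.1) (λ.λ.λ.1) ((λ.λ.λ.1) (λ.λ.λ.1) ((λ.λ.λ.1) (λ.λ.λ.1)) ((λ.λ.1 0) ((λ.λ.λ.1) (λ.λ.λ.1))) ((λ.λ.λ.1) (λ.λ.λ.1))) ((λ.λ.λ.1) (λ.λ.λ.1))
  [2] (λ.λ.1) ((λ.λ.λ.1) (λ.λ.λ.1) ((λ.λ.λ.1) (λ.λ.λ.1)) ((λ.λ.1 0) ((λ.λ.λ.1) (λ.λ.λ.1))) ((λ.λ.λ.1) (λ.λ.λ.1))) ((λ.λ.λ.1) (λ.λ.λ.1))
  [3] (λ.(λ.λ.λ.1) (λ.λ.λ.1) ((λ.λ.λ.1) (λ.λ.λ.1)) ((λ.λ.1 0) ((λ.λ.λ.1) (λ.λ.λ.1))) ((λ.λ.λ.1) (λ.λ.λ.1))) ((λ.λ.λ.1) (λ.λ.λ.1))
  [4] (λ.λ.λ.1) (λ.λ.λ.1) ((λ.λ.λ.1) (λ.λ.λ.1)) ((λ.λ.1 0) ((λ.λ.λ.1) (λ.λ.λ.1))) ((λ.λ.λ.1) (λ.λ.λ.1))
  [5] (λ.λ.1) ((λ.λ.λ.1) (λ.λ.λ.1)) ((λ.λ.1 0) ((λ.λ.λ.1) (λ.λ.λ.1))) ((λ.λ.λ.1) (λ.λ.λ.1))
  [6] (λ.(λ.λ.λ.1) (λ.λ.λ.1)) ((λ.λ.1 0) ((λ.λ.λ.1) (λ.λ.λ.1))) ((λ.λ.λ.1) (λ.λ.λ.1))
  [7] (λ.λ.λ.1) (λ.λ.λ.1) ((λ.λ.λ.1) (λ.λ.λ.1))
  [8] (λ.λ.1) ((λ.λ.λ.1) (λ.λ.λ.1))
  [9] λ.(λ.λ.λ.1) (λ.λ.λ.1)
  [10] λ.λ.λ.1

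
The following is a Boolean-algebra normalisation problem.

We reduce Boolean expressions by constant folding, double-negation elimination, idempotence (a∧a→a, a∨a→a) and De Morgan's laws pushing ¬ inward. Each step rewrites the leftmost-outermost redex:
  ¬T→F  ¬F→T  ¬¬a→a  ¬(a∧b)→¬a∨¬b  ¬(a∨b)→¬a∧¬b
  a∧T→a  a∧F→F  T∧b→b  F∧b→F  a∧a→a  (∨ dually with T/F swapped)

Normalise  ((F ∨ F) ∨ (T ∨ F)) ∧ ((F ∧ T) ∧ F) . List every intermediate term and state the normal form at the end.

Answer: normal form = F  (in 5 steps)

Reduction:
  start: ((F ∨ F) ∨ (T ∨ F)) ∧ ((F ∧ T) ∧ F)
  →1  (F ∨ (T ∨ F)) ∧ ((F ∧ T) ∧ F)
  →2  (T ∨ F) ∧ ((F ∧ T) ∧ F)
  →3  T ∧ ((F ∧ T) ∧ F)
  →4  (F ∧ T) ∧ F
  →5  F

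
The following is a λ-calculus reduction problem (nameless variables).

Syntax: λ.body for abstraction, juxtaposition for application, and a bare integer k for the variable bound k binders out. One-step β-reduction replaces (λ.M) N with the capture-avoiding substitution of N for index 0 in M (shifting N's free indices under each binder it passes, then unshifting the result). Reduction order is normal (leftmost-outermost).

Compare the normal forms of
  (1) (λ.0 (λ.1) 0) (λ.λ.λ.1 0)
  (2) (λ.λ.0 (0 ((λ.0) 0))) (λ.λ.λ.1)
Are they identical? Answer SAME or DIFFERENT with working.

Term A:
  start: (λ.0 (λ.1) 0) (λ.λ.λ.1 0)
  [1] (λ.λ.λ.1 0) (λ.λ.λ.λ.1 0) (λ.λ.λ.1 0)
  [2] (λ.λ.1 0) (λ.λ.λ.1 0)
  [3] λ.(λ.λ.λ.1 0) 0
  [4] λ.λ.λ.1 0

Term B:
  start: (λ.λ.0 (0 ((λ.0) 0))) (λ.λ.λ.1)
  [1] λ.0 (0 ((λ.0) 0))
  [2] λ.0 (0 0)

Answer: DIFFERENT — A ⇓ λ.λ.λ.1 0, B ⇓ λ.0 (0 0)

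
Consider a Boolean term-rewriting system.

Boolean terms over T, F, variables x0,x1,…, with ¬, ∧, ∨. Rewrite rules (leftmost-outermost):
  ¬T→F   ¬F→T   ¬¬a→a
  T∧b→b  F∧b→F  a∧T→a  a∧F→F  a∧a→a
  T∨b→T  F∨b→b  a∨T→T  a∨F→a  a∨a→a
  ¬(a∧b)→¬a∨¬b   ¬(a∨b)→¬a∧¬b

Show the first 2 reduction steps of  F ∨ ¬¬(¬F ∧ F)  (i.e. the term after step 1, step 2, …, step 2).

Answer: after 2 steps: ¬F ∧ F

Derivation:
  start: F ∨ ¬¬(¬F ∧ F)
  [1] ¬¬(¬F ∧ F)
  [2] ¬F ∧ F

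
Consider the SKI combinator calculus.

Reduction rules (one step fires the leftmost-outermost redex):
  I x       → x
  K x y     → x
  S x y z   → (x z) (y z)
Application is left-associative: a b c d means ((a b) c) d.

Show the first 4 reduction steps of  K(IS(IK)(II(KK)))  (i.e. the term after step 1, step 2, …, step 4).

Answer: after 4 steps: K(SK(KK))

Derivation:
  start: K(IS(IK)(II(KK)))
  →1  K(S(IK)(II(KK)))
  →2  K(SK(II(KK)))
  →3  K(SK(I(KK)))
  →4  K(SK(KK))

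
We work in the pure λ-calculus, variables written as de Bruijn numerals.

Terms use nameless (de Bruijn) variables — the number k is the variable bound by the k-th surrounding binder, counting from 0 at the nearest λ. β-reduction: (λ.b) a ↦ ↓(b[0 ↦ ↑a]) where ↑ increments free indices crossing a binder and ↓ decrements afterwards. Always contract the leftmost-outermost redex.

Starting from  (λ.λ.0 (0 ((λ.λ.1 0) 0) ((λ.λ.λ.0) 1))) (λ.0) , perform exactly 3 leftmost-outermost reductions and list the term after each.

Answer: after 3 steps: λ.0 (0 (λ.1 0) (λ.λ.0))

Reduction:
  start: (λ.λ.0 (0 ((λ.λ.1 0) 0) ((λ.λ.λ.0) 1))) (λ.0)
  step 1: λ.0 (0 ((λ.λ.1 0) 0) ((λ.λ.λ.0) (λ.0)))
  step 2: λ.0 (0 (λ.1 0) ((λ.λ.λ.0) (λ.0)))
  step 3: λ.0 (0 (λ.1 0) (λ.λ.0))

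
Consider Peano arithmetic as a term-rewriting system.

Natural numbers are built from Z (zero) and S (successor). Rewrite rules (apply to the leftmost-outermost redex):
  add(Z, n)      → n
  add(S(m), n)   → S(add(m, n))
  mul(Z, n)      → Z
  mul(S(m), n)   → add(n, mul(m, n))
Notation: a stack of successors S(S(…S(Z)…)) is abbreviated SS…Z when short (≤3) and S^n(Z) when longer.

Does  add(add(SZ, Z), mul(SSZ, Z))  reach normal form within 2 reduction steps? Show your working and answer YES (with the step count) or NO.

Answer: NO — after 2 steps the term is S(add(add(Z, Z), mul(SSZ, Z))), not yet normal

Reduction:
  start: add(add(SZ, Z), mul(SSZ, Z))
  [1] add(S(add(Z, Z)), mul(SSZ, Z))
  [2] S(add(add(Z, Z), mul(SSZ, Z)))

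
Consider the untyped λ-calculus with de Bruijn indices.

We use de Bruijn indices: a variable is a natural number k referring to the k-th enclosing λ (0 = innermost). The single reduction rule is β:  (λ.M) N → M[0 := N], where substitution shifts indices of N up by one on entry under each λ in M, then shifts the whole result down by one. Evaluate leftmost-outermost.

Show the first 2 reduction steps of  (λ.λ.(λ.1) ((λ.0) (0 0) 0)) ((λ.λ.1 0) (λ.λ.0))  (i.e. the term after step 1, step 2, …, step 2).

  start: (λ.λ.(λ.1) ((λ.0) (0 0) 0)) ((λ.λ.1 0) (λ.λ.0))
  →1  λ.(λ.1) ((λ.0) (0 0) 0)
  →2  λ.0

Answer: after 2 steps: λ.0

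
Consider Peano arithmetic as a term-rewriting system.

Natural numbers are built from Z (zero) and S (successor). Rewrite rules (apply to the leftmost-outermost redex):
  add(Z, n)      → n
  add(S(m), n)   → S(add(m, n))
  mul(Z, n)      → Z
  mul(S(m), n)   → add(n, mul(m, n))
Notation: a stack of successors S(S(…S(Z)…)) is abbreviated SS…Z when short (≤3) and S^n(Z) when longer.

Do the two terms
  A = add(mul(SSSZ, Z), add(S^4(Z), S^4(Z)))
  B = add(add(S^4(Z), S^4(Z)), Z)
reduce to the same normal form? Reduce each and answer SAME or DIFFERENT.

Answer: SAME — A ⇓ S^8(Z), B ⇓ S^8(Z)

Derivation:
Term A:
  start: add(mul(SSSZ, Z), add(S^4(Z), S^4(Z)))
  →1  add(add(Z, mul(SSZ, Z)), add(S^4(Z), S^4(Z)))
  →2  add(mul(SSZ, Z), add(S^4(Z), S^4(Z)))
  →3  add(add(Z, mul(SZ, Z)), add(S^4(Z), S^4(Z)))
  →4  add(mul(SZ, Z), add(S^4(Z), S^4(Z)))
  →5  add(add(Z, mul(Z, Z)), add(S^4(Z), S^4(Z)))
  →6  add(mul(Z, Z), add(S^4(Z), S^4(Z)))
  →7  add(Z, add(S^4(Z), S^4(Z)))
  →8  add(S^4(Z), S^4(Z))
  →9  S(add(SSSZ, S^4(Z)))
  →10  S(S(add(SSZ, S^4(Z))))
  →11  S(S(S(add(SZ, S^4(Z)))))
  →12  S(S(S(S(add(Z, S^4(Z))))))
  →13  S^8(Z)

Term B:
  start: add(add(S^4(Z), S^4(Z)), Z)
  →1  add(S(add(SSSZ, S^4(Z))), Z)
  →2  S(add(add(SSSZ, S^4(Z)), Z))
  →3  S(add(S(add(SSZ, S^4(Z))), Z))
  →4  S(S(add(add(SSZ, S^4(Z)), Z)))
  →5  S(S(add(S(add(SZ, S^4(Z))), Z)))
  →6  S(S(S(add(add(SZ, S^4(Z)), Z))))
  →7  S(S(S(add(S(add(Z, S^4(Z))), Z))))
  →8  S(S(S(S(add(add(Z, S^4(Z)), Z)))))
  →9  S(S(S(S(add(S^4(Z), Z)))))
  →10  S(S(S(S(S(add(SSSZ, Z))))))
  →11  S(S(S(S(S(S(add(SSZ, Z)))))))
  →12  S(S(S(S(S(S(S(add(SZ, Z))))))))
  →13  S(S(S(S(S(S(S(S(add(Z, Z)))))))))
  →14  S^8(Z)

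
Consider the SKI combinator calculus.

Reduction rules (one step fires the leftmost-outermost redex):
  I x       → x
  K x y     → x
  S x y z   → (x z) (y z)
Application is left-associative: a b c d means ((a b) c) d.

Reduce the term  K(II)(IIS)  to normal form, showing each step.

Answer: normal form = I  (in 2 steps)

Reduction:
  start: K(II)(IIS)
  step 1: II
  step 2: I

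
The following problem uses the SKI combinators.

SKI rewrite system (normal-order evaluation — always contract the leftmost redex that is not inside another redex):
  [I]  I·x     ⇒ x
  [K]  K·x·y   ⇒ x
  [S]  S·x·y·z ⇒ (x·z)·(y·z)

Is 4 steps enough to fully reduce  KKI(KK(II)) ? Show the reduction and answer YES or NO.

  start: KKI(KK(II))
  step 1: K(KK(II))
  step 2: KK

Answer: YES — reaches normal form KK in 2 ≤ 4 steps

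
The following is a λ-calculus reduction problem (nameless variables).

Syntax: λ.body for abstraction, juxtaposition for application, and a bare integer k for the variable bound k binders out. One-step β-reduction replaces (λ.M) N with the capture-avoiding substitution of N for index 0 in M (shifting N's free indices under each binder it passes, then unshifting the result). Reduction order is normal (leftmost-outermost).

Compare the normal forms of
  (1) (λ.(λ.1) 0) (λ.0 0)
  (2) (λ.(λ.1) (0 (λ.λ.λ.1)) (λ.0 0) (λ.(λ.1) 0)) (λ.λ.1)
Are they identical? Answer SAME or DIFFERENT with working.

Term A:
  start: (λ.(λ.1) 0) (λ.0 0)
  step 1: (λ.λ.0 0) (λ.0 0)
  step 2: λ.0 0

Term B:
  start: (λ.(λ.1) (0 (λ.λ.λ.1)) (λ.0 0) (λ.(λ.1) 0)) (λ.λ.1)
  step 1: (λ.λ.λ.1) ((λ.λ.1) (λ.λ.λ.1)) (λ.0 0) (λ.(λ.1) 0)
  step 2: (λ.λ.1) (λ.0 0) (λ.(λ.1) 0)
  step 3: (λ.λ.0 0) (λ.(λ.1) 0)
  step 4: λ.0 0

Answer: SAME — A ⇓ λ.0 0, B ⇓ λ.0 0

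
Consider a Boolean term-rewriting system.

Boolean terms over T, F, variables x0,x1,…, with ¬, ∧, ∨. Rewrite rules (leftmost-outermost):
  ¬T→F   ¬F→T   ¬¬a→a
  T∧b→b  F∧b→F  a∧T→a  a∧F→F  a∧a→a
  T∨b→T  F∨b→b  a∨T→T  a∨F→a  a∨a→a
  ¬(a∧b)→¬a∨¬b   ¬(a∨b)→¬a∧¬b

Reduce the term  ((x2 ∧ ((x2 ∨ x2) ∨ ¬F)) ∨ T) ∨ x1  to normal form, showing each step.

Answer: normal form = T  (in 2 steps)

Derivation:
  start: ((x2 ∧ ((x2 ∨ x2) ∨ ¬F)) ∨ T) ∨ x1
  →1  T ∨ x1
  →2  T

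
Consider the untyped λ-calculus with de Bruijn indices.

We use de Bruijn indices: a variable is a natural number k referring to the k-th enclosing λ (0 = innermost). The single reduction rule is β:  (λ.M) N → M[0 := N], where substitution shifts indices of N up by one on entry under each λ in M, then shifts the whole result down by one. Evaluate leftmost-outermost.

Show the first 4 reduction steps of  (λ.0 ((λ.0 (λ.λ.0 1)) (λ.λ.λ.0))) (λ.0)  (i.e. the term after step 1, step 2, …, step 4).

  start: (λ.0 ((λ.0 (λ.λ.0 1)) (λ.λ.λ.0))) (λ.0)
  step 1: (λ.0) ((λ.0 (λ.λ.0 1)) (λ.λ.λ.0))
  step 2: (λ.0 (λ.λ.0 1)) (λ.λ.λ.0)
  step 3: (λ.λ.λ.0) (λ.λ.0 1)
  step 4: λ.λ.0

Answer: after 4 steps: λ.λ.0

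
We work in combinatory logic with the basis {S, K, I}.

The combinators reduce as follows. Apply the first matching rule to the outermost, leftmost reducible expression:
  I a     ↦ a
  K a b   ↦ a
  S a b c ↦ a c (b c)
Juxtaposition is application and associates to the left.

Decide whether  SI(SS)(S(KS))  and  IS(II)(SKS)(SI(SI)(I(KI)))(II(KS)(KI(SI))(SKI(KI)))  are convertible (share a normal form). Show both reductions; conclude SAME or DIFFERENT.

Term A:
  start: SI(SS)(S(KS))
  step 1: I(S(KS))(SS(S(KS)))
  step 2: S(KS)(SS(S(KS)))

Term B:
  start: IS(II)(SKS)(SI(SI)(I(KI)))(II(KS)(KI(SI))(SKI(KI)))
  step 1: S(II)(SKS)(SI(SI)(I(KI)))(II(KS)(KI(SI))(SKI(KI)))
  step 2: II(SI(SI)(I(KI)))(SKS(SI(SI)(I(KI))))(II(KS)(KI(SI))(SKI(KI)))
  step 3: I(SI(SI)(I(KI)))(SKS(SI(SI)(I(KI))))(II(KS)(KI(SI))(SKI(KI)))
  step 4: SI(SI)(I(KI))(SKS(SI(SI)(I(KI))))(II(KS)(KI(SI))(SKI(KI)))
  step 5: I(I(KI))(SI(I(KI)))(SKS(SI(SI)(I(KI))))(II(KS)(KI(SI))(SKI(KI)))
  step 6: I(KI)(SI(I(KI)))(SKS(SI(SI)(I(KI))))(II(KS)(KI(SI))(SKI(KI)))
  step 7: KI(SI(I(KI)))(SKS(SI(SI)(I(KI))))(II(KS)(KI(SI))(SKI(KI)))
  step 8: I(SKS(SI(SI)(I(KI))))(II(KS)(KI(SI))(SKI(KI)))
  step 9: SKS(SI(SI)(I(KI)))(II(KS)(KI(SI))(SKI(KI)))
  step 10: K(SI(SI)(I(KI)))(S(SI(SI)(I(KI))))(II(KS)(KI(SI))(SKI(KI)))
  step 11: SI(SI)(I(KI))(II(KS)(KI(SI))(SKI(KI)))
  step 12: I(I(KI))(SI(I(KI)))(II(KS)(KI(SI))(SKI(KI)))
  step 13: I(KI)(SI(I(KI)))(II(KS)(KI(SI))(SKI(KI)))
  step 14: KI(SI(I(KI)))(II(KS)(KI(SI))(SKI(KI)))
  step 15: I(II(KS)(KI(SI))(SKI(KI)))
  step 16: II(KS)(KI(SI))(SKI(KI))
  step 17: I(KS)(KI(SI))(SKI(KI))
  step 18: KS(KI(SI))(SKI(KI))
  step 19: S(SKI(KI))
  step 20: S(K(KI)(I(KI)))
  step 21: S(KI)

Answer: DIFFERENT — A ⇓ S(KS)(SS(S(KS))), B ⇓ S(KI)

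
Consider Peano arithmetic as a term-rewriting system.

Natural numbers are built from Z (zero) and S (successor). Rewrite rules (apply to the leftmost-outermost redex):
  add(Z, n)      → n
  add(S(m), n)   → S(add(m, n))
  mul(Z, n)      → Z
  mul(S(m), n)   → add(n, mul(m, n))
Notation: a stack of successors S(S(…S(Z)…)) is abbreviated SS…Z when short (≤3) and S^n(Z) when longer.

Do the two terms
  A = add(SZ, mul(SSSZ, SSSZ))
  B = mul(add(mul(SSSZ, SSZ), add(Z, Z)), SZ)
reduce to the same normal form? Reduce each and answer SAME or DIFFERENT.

Term A:
  start: add(SZ, mul(SSSZ, SSSZ))
  →1  S(add(Z, mul(SSSZ, SSSZ)))
  →2  S(mul(SSSZ, SSSZ))
  →3  S(add(SSSZ, mul(SSZ, SSSZ)))
  →4  S(S(add(SSZ, mul(SSZ, SSSZ))))
  →5  S(S(S(add(SZ, mul(SSZ, SSSZ)))))
  →6  S(S(S(S(add(Z, mul(SSZ, SSSZ))))))
  →7  S(S(S(S(mul(SSZ, SSSZ)))))
  →8  S(S(S(S(add(SSSZ, mul(SZ, SSSZ))))))
  →9  S(S(S(S(S(add(SSZ, mul(SZ, SSSZ)))))))
  →10  S(S(S(S(S(S(add(SZ, mul(SZ, SSSZ))))))))
  →11  S(S(S(S(S(S(S(add(Z, mul(SZ, SSSZ)))))))))
  →12  S(S(S(S(S(S(S(mul(SZ, SSSZ))))))))
  →13  S(S(S(S(S(S(S(add(SSSZ, mul(Z, SSSZ)))))))))
  →14  S(S(S(S(S(S(S(S(add(SSZ, mul(Z, SSSZ))))))))))
  →15  S(S(S(S(S(S(S(S(S(add(SZ, mul(Z, SSSZ)))))))))))
  →16  S(S(S(S(S(S(S(S(S(S(add(Z, mul(Z, SSSZ))))))))))))
  →17  S(S(S(S(S(S(S(S(S(S(mul(Z, SSSZ)))))))))))
  →18  S^10(Z)

Term B:
  start: mul(add(mul(SSSZ, SSZ), add(Z, Z)), SZ)
  →1  mul(add(add(SSZ, mul(SSZ, SSZ)), add(Z, Z)), SZ)
  →2  mul(add(S(add(SZ, mul(SSZ, SSZ))), add(Z, Z)), SZ)
  →3  mul(S(add(add(SZ, mul(SSZ, SSZ)), add(Z, Z))), SZ)
  →4  add(SZ, mul(add(add(SZ, mul(SSZ, SSZ)), add(Z, Z)), SZ))
  →5  S(add(Z, mul(add(add(SZ, mul(SSZ, SSZ)), add(Z, Z)), SZ)))
  →6  S(mul(add(add(SZ, mul(SSZ, SSZ)), add(Z, Z)), SZ))
  →7  S(mul(add(S(add(Z, mul(SSZ, SSZ))), add(Z, Z)), SZ))
  →8  S(mul(S(add(add(Z, mul(SSZ, SSZ)), add(Z, Z))), SZ))
  →9  S(add(SZ, mul(add(add(Z, mul(SSZ, SSZ)), add(Z, Z)), SZ)))
  →10  S(S(add(Z, mul(add(add(Z, mul(SSZ, SSZ)), add(Z, Z)), SZ))))
  →11  S(S(mul(add(add(Z, mul(SSZ, SSZ)), add(Z, Z)), SZ)))
  →12  S(S(mul(add(mul(SSZ, SSZ), add(Z, Z)), SZ)))
  →13  S(S(mul(add(add(SSZ, mul(SZ, SSZ)), add(Z, Z)), SZ)))
  →14  S(S(mul(add(S(add(SZ, mul(SZ, SSZ))), add(Z, Z)), SZ)))
  →15  S(S(mul(S(add(add(SZ, mul(SZ, SSZ)), add(Z, Z))), SZ)))
  →16  S(S(add(SZ, mul(add(add(SZ, mul(SZ, SSZ)), add(Z, Z)), SZ))))
  →17  S(S(S(add(Z, mul(add(add(SZ, mul(SZ, SSZ)), add(Z, Z)), SZ)))))
  →18  S(S(S(mul(add(add(SZ, mul(SZ, SSZ)), add(Z, Z)), SZ))))
  →19  S(S(S(mul(add(S(add(Z, mul(SZ, SSZ))), add(Z, Z)), SZ))))
  →20  S(S(S(mul(S(add(add(Z, mul(SZ, SSZ)), add(Z, Z))), SZ))))
  →21  S(S(S(add(SZ, mul(add(add(Z, mul(SZ, SSZ)), add(Z, Z)), SZ)))))
  →22  S(S(S(S(add(Z, mul(add(add(Z, mul(SZ, SSZ)), add(Z, Z)), SZ))))))
  →23  S(S(S(S(mul(add(add(Z, mul(SZ, SSZ)), add(Z, Z)), SZ)))))
  →24  S(S(S(S(mul(add(mul(SZ, SSZ), add(Z, Z)), SZ)))))
  →25  S(S(S(S(mul(add(add(SSZ, mul(Z, SSZ)), add(Z, Z)), SZ)))))
  →26  S(S(S(S(mul(add(S(add(SZ, mul(Z, SSZ))), add(Z, Z)), SZ)))))
  →27  S(S(S(S(mul(S(add(add(SZ, mul(Z, SSZ)), add(Z, Z))), SZ)))))
  →28  S(S(S(S(add(SZ, mul(add(add(SZ, mul(Z, SSZ)), add(Z, Z)), SZ))))))
  →29  S(S(S(S(S(add(Z, mul(add(add(SZ, mul(Z, SSZ)), add(Z, Z)), SZ)))))))
  →30  S(S(S(S(S(mul(add(add(SZ, mul(Z, SSZ)), add(Z, Z)), SZ))))))
  →31  S(S(S(S(S(mul(add(S(add(Z, mul(Z, SSZ))), add(Z, Z)), SZ))))))
  →32  S(S(S(S(S(mul(S(add(add(Z, mul(Z, SSZ)), add(Z, Z))), SZ))))))
  →33  S(S(S(S(S(add(SZ, mul(add(add(Z, mul(Z, SSZ)), add(Z, Z)), SZ)))))))
  →34  S(S(S(S(S(S(add(Z, mul(add(add(Z, mul(Z, SSZ)), add(Z, Z)), SZ))))))))
  →35  S(S(S(S(S(S(mul(add(add(Z, mul(Z, SSZ)), add(Z, Z)), SZ)))))))
  →36  S(S(S(S(S(S(mul(add(mul(Z, SSZ), add(Z, Z)), SZ)))))))
  →37  S(S(S(S(S(S(mul(add(Z, add(Z, Z)), SZ)))))))
  →38  S(S(S(S(S(S(mul(add(Z, Z), SZ)))))))
  →39  S(S(S(S(S(S(mul(Z, SZ)))))))
  →40  S^6(Z)

Answer: DIFFERENT — A ⇓ S^10(Z), B ⇓ S^6(Z)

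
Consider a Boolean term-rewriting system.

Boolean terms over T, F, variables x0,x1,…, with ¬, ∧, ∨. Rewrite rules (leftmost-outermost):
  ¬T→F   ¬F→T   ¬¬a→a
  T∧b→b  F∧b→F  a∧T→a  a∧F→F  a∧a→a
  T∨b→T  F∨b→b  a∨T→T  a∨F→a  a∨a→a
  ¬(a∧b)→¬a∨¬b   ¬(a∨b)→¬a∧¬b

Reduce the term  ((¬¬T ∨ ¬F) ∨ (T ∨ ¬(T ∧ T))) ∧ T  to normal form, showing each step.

  start: ((¬¬T ∨ ¬F) ∨ (T ∨ ¬(T ∧ T))) ∧ T
  →1  (¬¬T ∨ ¬F) ∨ (T ∨ ¬(T ∧ T))
  →2  (T ∨ ¬F) ∨ (T ∨ ¬(T ∧ T))
  →3  T ∨ (T ∨ ¬(T ∧ T))
  →4  T

Answer: normal form = T  (in 4 steps)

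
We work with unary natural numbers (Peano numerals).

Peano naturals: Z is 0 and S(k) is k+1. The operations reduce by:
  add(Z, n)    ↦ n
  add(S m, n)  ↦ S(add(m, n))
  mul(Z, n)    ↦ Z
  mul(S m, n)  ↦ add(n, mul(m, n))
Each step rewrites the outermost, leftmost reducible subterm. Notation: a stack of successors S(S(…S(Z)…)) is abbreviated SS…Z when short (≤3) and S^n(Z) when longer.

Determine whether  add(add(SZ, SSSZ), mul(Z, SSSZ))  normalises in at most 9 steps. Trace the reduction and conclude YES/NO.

Answer: YES — reaches normal form S^4(Z) in 8 ≤ 9 steps

Reduction:
  start: add(add(SZ, SSSZ), mul(Z, SSSZ))
  step 1: add(S(add(Z, SSSZ)), mul(Z, SSSZ))
  step 2: S(add(add(Z, SSSZ), mul(Z, SSSZ)))
  step 3: S(add(SSSZ, mul(Z, SSSZ)))
  step 4: S(S(add(SSZ, mul(Z, SSSZ))))
  step 5: S(S(S(add(SZ, mul(Z, SSSZ)))))
  step 6: S(S(S(S(add(Z, mul(Z, SSSZ))))))
  step 7: S(S(S(S(mul(Z, SSSZ)))))
  step 8: S^4(Z)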